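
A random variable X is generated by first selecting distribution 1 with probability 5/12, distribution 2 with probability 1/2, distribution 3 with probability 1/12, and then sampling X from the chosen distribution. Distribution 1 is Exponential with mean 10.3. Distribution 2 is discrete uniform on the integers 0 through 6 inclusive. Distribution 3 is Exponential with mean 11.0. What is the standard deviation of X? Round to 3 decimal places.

Per component, 1: μ=10.3, E[X²]=212.18; 2: μ=3, E[X²]=13; 3: μ=11, E[X²]=242.
E[X] = 0.416667·10.3 + 0.5·3 + 0.0833333·11 = 6.70833.
E[X²] = 0.416667·212.18 + 0.5·13 + 0.0833333·242 = 115.075.
Var(X) = E[X²] − (E[X])² = 115.075 − 45.0017 = 70.0733.
SD(X) = √70.0733 = 8.37098.

8.371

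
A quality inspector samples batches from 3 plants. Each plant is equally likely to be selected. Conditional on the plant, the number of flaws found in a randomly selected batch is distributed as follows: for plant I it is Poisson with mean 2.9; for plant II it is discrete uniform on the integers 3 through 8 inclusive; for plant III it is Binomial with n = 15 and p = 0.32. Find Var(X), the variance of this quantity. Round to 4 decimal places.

Per component, I: μ=2.9, E[X²]=11.31; II: μ=5.5, E[X²]=33.1667; III: μ=4.8, E[X²]=26.304.
E[X] = 0.333333·2.9 + 0.333333·5.5 + 0.333333·4.8 = 4.4.
E[X²] = 0.333333·11.31 + 0.333333·33.1667 + 0.333333·26.304 = 23.5936.
Var(X) = E[X²] − (E[X])² = 23.5936 − 19.36 = 4.23356.

4.2336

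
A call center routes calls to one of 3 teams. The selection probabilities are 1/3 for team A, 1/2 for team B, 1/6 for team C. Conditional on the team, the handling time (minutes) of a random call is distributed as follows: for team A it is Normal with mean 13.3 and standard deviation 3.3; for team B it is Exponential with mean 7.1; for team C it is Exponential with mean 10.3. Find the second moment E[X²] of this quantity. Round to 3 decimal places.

148.367

For each component E[X²] = Var + (mean)², giving A: 187.78; B: 100.82; C: 212.18.
Overall E[X²] = 0.333333·187.78 + 0.5·100.82 + 0.166667·212.18 = 148.367.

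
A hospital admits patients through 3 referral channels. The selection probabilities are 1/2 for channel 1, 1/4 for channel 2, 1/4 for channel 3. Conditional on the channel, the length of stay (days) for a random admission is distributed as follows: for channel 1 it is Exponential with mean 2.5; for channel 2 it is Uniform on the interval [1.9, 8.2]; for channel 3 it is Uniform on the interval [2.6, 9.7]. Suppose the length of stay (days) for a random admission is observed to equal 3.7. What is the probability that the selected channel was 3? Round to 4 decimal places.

Likelihoods f(3.7 | ·): 1: 0.0910551; 2: 0.15873; 3: 0.140845.
Posterior ∝ prior × likelihood. Numerator for 3: 0.25·0.140845 = 0.0352113.
Normalizing constant: 0.5·0.0910551 + 0.25·0.15873 + 0.25·0.140845 = 0.120421.
P(3 | observation) = 0.0352113 / 0.120421 = 0.292401.

0.2924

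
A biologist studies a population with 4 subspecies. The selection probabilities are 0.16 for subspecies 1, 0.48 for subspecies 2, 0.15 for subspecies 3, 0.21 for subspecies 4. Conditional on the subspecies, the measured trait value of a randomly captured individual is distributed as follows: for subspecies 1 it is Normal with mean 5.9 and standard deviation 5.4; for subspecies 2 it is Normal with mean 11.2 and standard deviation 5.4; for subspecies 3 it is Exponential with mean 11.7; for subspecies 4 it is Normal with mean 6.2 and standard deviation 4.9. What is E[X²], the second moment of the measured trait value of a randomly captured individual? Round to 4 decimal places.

For each component E[X²] = Var + (mean)², giving 1: 63.97; 2: 154.6; 3: 273.78; 4: 62.45.
Overall E[X²] = 0.16·63.97 + 0.48·154.6 + 0.15·273.78 + 0.21·62.45 = 138.625.

138.6247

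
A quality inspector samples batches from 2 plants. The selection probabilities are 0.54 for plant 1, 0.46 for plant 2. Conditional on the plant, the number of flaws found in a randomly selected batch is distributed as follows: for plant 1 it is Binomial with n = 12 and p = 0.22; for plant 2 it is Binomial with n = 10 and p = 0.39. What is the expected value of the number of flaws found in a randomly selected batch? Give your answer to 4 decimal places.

3.2196

Component means — 1: 2.64; 2: 3.9.
E[X] = 0.54·2.64 + 0.46·3.9 = 3.2196.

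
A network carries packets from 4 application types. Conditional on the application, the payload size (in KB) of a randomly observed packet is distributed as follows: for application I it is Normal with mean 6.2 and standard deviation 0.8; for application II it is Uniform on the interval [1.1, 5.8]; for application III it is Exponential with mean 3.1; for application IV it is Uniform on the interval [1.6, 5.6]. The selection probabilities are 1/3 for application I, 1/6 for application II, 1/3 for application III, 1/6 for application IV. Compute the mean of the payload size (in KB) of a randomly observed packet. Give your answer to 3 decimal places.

Component means — I: 6.2; II: 3.45; III: 3.1; IV: 3.6.
E[X] = 0.333333·6.2 + 0.166667·3.45 + 0.333333·3.1 + 0.166667·3.6 = 4.275.

4.275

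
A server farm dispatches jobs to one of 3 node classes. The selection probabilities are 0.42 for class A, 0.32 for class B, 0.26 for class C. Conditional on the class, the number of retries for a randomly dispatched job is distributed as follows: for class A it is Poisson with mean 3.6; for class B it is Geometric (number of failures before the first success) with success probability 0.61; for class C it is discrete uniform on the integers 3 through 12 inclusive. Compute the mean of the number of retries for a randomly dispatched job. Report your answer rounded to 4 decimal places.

3.6666

Component means — A: 3.6; B: 0.639344; C: 7.5.
E[X] = 0.42·3.6 + 0.32·0.639344 + 0.26·7.5 = 3.66659.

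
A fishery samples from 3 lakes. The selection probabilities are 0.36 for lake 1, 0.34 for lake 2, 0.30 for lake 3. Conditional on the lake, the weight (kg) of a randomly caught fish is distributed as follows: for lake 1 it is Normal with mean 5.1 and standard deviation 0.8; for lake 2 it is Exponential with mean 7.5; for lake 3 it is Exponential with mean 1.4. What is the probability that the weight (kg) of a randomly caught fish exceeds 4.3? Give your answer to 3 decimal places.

0.508

Conditional on each lake, P(X > 4.3): 1: 0.841345; 2: 0.563643; 3: 0.0463549.
By total probability, P(X > 4.3) = 0.36·0.841345 + 0.34·0.563643 + 0.3·0.0463549 = 0.508429.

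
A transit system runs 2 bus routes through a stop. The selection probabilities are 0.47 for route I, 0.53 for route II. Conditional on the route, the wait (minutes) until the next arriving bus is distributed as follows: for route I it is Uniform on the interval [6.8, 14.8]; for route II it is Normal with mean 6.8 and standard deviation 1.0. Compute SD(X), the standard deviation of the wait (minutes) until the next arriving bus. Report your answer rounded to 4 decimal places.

2.6500

Per component, I: μ=10.8, E[X²]=121.973; II: μ=6.8, E[X²]=47.24.
E[X] = 0.47·10.8 + 0.53·6.8 = 8.68.
E[X²] = 0.47·121.973 + 0.53·47.24 = 82.3647.
Var(X) = E[X²] − (E[X])² = 82.3647 − 75.3424 = 7.02227.
SD(X) = √7.02227 = 2.64996.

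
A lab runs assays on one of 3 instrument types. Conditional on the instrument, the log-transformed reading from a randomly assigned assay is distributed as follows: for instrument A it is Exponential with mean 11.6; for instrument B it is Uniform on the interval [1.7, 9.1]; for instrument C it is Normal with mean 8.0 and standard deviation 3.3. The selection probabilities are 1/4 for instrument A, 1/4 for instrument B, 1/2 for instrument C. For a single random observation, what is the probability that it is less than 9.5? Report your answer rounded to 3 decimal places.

0.727

Conditional on each instrument, P(X < 9.5): A: 0.559112; B: 1; C: 0.675282.
By total probability, P(X < 9.5) = 0.25·0.559112 + 0.25·1 + 0.5·0.675282 = 0.727419.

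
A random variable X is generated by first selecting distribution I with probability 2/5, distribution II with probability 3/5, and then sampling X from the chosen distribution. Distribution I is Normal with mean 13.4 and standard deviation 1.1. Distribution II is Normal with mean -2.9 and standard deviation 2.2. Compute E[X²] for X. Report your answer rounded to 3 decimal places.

For each component E[X²] = Var + (mean)², giving I: 180.77; II: 13.25.
Overall E[X²] = 0.4·180.77 + 0.6·13.25 = 80.258.

80.258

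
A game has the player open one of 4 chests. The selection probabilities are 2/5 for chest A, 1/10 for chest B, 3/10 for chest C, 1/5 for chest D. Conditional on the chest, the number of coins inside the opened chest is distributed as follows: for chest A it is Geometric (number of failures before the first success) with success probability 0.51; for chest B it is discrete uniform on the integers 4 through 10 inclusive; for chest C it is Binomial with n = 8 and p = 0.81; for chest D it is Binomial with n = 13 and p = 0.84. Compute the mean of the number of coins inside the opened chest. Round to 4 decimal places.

5.2123

Component means — A: 0.960784; B: 7; C: 6.48; D: 10.92.
E[X] = 0.4·0.960784 + 0.1·7 + 0.3·6.48 + 0.2·10.92 = 5.21231.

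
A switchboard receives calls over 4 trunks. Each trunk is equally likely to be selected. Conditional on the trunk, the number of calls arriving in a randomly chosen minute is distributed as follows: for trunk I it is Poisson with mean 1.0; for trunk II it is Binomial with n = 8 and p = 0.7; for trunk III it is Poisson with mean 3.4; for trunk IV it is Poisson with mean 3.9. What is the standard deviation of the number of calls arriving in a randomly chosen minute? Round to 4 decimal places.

2.2808

Per component, I: μ=1, E[X²]=2; II: μ=5.6, E[X²]=33.04; III: μ=3.4, E[X²]=14.96; IV: μ=3.9, E[X²]=19.11.
E[X] = 0.25·1 + 0.25·5.6 + 0.25·3.4 + 0.25·3.9 = 3.475.
E[X²] = 0.25·2 + 0.25·33.04 + 0.25·14.96 + 0.25·19.11 = 17.2775.
Var(X) = E[X²] − (E[X])² = 17.2775 − 12.0756 = 5.20188.
SD(X) = √5.20188 = 2.28076.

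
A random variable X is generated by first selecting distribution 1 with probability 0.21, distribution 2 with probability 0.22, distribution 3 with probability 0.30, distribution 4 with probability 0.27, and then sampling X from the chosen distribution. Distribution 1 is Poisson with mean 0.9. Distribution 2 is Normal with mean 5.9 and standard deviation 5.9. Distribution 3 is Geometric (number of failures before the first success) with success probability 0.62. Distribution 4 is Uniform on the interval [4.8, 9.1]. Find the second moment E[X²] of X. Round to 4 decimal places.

29.5425

For each component E[X²] = Var + (mean)², giving 1: 1.71; 2: 69.62; 3: 1.3642; 4: 49.8433.
Overall E[X²] = 0.21·1.71 + 0.22·69.62 + 0.3·1.3642 + 0.27·49.8433 = 29.5425.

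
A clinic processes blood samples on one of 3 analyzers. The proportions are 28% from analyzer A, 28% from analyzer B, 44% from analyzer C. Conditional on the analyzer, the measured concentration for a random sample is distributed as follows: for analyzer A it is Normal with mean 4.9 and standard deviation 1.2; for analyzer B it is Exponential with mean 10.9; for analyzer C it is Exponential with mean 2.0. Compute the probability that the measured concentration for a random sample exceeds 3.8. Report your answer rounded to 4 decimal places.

0.4931

Conditional on each analyzer, P(X > 3.8): A: 0.820341; B: 0.705659; C: 0.149569.
By total probability, P(X > 3.8) = 0.28·0.820341 + 0.28·0.705659 + 0.44·0.149569 = 0.49309.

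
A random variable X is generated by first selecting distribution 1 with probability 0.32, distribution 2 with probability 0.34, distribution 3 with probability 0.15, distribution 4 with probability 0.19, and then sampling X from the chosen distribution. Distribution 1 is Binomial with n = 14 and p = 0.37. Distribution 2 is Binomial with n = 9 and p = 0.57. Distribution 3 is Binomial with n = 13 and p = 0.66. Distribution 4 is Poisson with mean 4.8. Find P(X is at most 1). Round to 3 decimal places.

0.016

Conditional on each component, P(X ≤ 1): 1: 0.0143088; 2: 0.00649864; 3: 2.12869e-05; 4: 0.0477325.
By total probability, P(X ≤ 1) = 0.32·0.0143088 + 0.34·0.00649864 + 0.15·2.12869e-05 + 0.19·0.0477325 = 0.0158607.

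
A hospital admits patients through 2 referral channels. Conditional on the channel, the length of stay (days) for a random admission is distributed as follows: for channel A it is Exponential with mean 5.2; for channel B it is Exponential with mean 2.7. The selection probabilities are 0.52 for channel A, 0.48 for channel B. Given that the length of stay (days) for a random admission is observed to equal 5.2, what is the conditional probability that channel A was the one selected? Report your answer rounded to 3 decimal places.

0.587

Likelihoods f(5.2 | ·): A: 0.070746; B: 0.0539781.
Posterior ∝ prior × likelihood. Numerator for A: 0.52·0.070746 = 0.0367879.
Normalizing constant: 0.52·0.070746 + 0.48·0.0539781 = 0.0626974.
P(A | observation) = 0.0367879 / 0.0626974 = 0.586754.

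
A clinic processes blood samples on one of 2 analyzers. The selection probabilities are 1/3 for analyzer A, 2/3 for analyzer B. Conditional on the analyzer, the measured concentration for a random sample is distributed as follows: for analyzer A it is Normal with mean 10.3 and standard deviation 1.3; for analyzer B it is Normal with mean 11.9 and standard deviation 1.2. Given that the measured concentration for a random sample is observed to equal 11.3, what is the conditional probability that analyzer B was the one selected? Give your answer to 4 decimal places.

0.7199

Likelihoods f(11.3 | ·): A: 0.228285; B: 0.293388.
Posterior ∝ prior × likelihood. Numerator for B: 0.666667·0.293388 = 0.195592.
Normalizing constant: 0.333333·0.228285 + 0.666667·0.293388 = 0.271687.
P(B | observation) = 0.195592 / 0.271687 = 0.719917.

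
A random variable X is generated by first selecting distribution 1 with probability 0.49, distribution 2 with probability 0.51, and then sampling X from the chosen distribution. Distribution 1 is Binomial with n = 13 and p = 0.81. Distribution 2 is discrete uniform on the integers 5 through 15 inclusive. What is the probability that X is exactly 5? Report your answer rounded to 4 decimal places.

Conditional on each component, P(X = 5): 1: 0.000762136; 2: 0.0909091.
By total probability, P(X = 5) = 0.49·0.000762136 + 0.51·0.0909091 = 0.0467371.

0.0467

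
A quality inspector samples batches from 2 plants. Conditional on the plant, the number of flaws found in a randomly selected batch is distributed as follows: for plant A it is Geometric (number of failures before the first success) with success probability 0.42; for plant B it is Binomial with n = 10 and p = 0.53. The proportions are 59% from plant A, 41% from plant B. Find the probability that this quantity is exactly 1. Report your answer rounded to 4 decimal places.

0.1462

Conditional on each plant, P(X = 1): A: 0.2436; B: 0.00593139.
By total probability, P(X = 1) = 0.59·0.2436 + 0.41·0.00593139 = 0.146156.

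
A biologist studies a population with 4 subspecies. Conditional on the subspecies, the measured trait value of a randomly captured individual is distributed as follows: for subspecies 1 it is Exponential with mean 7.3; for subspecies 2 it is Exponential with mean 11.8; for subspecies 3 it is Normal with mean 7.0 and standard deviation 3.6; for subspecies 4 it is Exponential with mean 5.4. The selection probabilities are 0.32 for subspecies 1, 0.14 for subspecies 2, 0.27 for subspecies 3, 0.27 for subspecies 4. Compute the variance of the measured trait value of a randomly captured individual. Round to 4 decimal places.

51.7515

Per component, 1: μ=7.3, E[X²]=106.58; 2: μ=11.8, E[X²]=278.48; 3: μ=7, E[X²]=61.96; 4: μ=5.4, E[X²]=58.32.
E[X] = 0.32·7.3 + 0.14·11.8 + 0.27·7 + 0.27·5.4 = 7.336.
E[X²] = 0.32·106.58 + 0.14·278.48 + 0.27·61.96 + 0.27·58.32 = 105.568.
Var(X) = E[X²] − (E[X])² = 105.568 − 53.8169 = 51.7515.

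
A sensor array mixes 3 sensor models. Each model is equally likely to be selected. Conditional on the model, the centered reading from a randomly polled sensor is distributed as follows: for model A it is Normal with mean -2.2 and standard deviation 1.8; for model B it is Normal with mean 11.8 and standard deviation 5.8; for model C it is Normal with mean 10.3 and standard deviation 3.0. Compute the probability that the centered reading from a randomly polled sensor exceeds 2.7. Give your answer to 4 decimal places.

0.6464

Conditional on each model, P(X > 2.7): A: 0.00324223; B: 0.941672; C: 0.994351.
By total probability, P(X > 2.7) = 0.333333·0.00324223 + 0.333333·0.941672 + 0.333333·0.994351 = 0.646422.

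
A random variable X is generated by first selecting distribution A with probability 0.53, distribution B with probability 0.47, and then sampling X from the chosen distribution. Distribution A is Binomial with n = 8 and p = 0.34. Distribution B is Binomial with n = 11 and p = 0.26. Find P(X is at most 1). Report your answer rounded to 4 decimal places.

0.1810

Conditional on each component, P(X ≤ 1): A: 0.184384; B: 0.177264.
By total probability, P(X ≤ 1) = 0.53·0.184384 + 0.47·0.177264 = 0.181038.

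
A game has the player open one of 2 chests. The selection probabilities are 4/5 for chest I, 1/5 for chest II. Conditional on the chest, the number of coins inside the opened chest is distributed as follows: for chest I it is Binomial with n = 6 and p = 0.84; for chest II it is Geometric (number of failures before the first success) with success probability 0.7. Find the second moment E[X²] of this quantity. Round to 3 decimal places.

For each component E[X²] = Var + (mean)², giving I: 26.208; II: 0.795918.
Overall E[X²] = 0.8·26.208 + 0.2·0.795918 = 21.1256.

21.126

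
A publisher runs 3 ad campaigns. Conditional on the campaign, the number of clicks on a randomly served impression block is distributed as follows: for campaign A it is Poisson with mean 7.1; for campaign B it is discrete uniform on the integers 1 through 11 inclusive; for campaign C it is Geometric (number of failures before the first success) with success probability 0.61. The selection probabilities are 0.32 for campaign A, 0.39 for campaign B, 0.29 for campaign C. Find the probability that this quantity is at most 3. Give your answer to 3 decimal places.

Conditional on each campaign, P(X ≤ 3): A: 0.0766991; B: 0.272727; C: 0.976866.
By total probability, P(X ≤ 3) = 0.32·0.0766991 + 0.39·0.272727 + 0.29·0.976866 = 0.414198.

0.414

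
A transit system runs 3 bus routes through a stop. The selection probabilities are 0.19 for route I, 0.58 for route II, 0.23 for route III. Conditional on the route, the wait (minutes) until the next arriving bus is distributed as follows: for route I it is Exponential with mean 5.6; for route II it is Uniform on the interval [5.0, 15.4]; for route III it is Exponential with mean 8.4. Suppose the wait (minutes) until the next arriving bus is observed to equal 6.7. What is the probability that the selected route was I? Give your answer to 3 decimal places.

0.131

Likelihoods f(6.7 | ·): I: 0.0539771; II: 0.0961538; III: 0.0536191.
Posterior ∝ prior × likelihood. Numerator for I: 0.19·0.0539771 = 0.0102557.
Normalizing constant: 0.19·0.0539771 + 0.58·0.0961538 + 0.23·0.0536191 = 0.0783573.
P(I | observation) = 0.0102557 / 0.0783573 = 0.130883.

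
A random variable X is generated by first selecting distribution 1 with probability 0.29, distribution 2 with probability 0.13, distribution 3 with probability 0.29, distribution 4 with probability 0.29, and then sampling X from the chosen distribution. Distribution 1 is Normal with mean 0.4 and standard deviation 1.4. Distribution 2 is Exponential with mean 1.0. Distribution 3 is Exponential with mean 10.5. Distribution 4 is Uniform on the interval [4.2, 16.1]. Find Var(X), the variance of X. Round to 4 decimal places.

59.2496

Per component, 1: μ=0.4, E[X²]=2.12; 2: μ=1, E[X²]=2; 3: μ=10.5, E[X²]=220.5; 4: μ=10.15, E[X²]=114.823.
E[X] = 0.29·0.4 + 0.13·1 + 0.29·10.5 + 0.29·10.15 = 6.2345.
E[X²] = 0.29·2.12 + 0.13·2 + 0.29·220.5 + 0.29·114.823 = 98.1186.
Var(X) = E[X²] − (E[X])² = 98.1186 − 38.869 = 59.2496.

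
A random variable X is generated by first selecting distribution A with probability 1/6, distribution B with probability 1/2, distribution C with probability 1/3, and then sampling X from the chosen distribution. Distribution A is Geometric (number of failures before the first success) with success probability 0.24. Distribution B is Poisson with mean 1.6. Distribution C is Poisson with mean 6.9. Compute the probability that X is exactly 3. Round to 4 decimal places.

Conditional on each component, P(X = 3): A: 0.105354; B: 0.137828; C: 0.0551778.
By total probability, P(X = 3) = 0.166667·0.105354 + 0.5·0.137828 + 0.333333·0.0551778 = 0.104866.

0.1049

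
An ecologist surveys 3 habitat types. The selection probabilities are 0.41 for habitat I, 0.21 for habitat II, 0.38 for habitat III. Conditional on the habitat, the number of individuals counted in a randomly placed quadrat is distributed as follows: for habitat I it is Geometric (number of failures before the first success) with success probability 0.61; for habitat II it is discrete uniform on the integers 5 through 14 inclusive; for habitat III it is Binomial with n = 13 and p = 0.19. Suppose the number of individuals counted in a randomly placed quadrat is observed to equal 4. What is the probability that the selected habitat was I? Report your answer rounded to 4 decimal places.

0.0982

Likelihoods P(X=4 | ·): I: 0.014112; II: 0; III: 0.139857.
Posterior ∝ prior × likelihood. Numerator for I: 0.41·0.014112 = 0.00578592.
Normalizing constant: 0.41·0.014112 + 0.21·0 + 0.38·0.139857 = 0.0589317.
P(I | observation) = 0.00578592 / 0.0589317 = 0.0981799.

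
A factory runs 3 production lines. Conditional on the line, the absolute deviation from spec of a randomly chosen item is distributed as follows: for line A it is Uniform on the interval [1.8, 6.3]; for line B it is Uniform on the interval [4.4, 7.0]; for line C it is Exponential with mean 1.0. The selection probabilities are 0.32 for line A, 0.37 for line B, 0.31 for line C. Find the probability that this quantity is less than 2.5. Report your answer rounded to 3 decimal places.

0.334

Conditional on each line, P(X < 2.5): A: 0.155556; B: 0; C: 0.917915.
By total probability, P(X < 2.5) = 0.32·0.155556 + 0.37·0 + 0.31·0.917915 = 0.334331.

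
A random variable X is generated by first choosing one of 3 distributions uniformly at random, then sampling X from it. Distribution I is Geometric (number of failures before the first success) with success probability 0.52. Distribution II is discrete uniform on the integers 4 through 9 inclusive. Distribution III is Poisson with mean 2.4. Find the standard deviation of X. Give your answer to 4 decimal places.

2.8160

Per component, I: μ=0.923077, E[X²]=2.62722; II: μ=6.5, E[X²]=45.1667; III: μ=2.4, E[X²]=8.16.
E[X] = 0.333333·0.923077 + 0.333333·6.5 + 0.333333·2.4 = 3.27436.
E[X²] = 0.333333·2.62722 + 0.333333·45.1667 + 0.333333·8.16 = 18.6513.
Var(X) = E[X²] − (E[X])² = 18.6513 − 10.7214 = 7.92987.
SD(X) = √7.92987 = 2.816.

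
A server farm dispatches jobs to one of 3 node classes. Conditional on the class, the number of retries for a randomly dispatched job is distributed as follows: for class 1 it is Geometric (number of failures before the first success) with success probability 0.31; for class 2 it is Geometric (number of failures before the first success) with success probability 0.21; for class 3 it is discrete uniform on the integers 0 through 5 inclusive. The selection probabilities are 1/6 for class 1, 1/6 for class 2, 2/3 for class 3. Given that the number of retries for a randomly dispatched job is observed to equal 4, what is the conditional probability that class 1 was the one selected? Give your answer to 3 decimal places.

Likelihoods P(X=4 | ·): 1: 0.0702681; 2: 0.0817952; 3: 0.166667.
Posterior ∝ prior × likelihood. Numerator for 1: 0.166667·0.0702681 = 0.0117113.
Normalizing constant: 0.166667·0.0702681 + 0.166667·0.0817952 + 0.666667·0.166667 = 0.136455.
P(1 | observation) = 0.0117113 / 0.136455 = 0.0858257.

0.086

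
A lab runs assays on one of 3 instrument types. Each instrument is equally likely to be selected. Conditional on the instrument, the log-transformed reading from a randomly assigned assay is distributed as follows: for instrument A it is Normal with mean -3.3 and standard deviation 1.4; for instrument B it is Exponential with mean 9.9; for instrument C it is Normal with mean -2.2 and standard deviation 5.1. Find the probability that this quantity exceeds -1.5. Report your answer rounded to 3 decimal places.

Conditional on each instrument, P(X > -1.5): A: 0.0992714; B: 1; C: 0.445415.
By total probability, P(X > -1.5) = 0.333333·0.0992714 + 0.333333·1 + 0.333333·0.445415 = 0.514895.

0.515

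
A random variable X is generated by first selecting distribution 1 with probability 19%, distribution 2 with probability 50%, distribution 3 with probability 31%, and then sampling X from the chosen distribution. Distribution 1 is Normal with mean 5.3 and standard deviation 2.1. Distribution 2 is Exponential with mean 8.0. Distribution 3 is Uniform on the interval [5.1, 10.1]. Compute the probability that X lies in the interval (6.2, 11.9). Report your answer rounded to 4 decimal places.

0.4225

Conditional on each component, P(6.2 < X < 11.9): 1: 0.333281; 2: 0.234767; 3: 0.78.
By total probability, P(6.2 < X < 11.9) = 0.19·0.333281 + 0.5·0.234767 + 0.31·0.78 = 0.422507.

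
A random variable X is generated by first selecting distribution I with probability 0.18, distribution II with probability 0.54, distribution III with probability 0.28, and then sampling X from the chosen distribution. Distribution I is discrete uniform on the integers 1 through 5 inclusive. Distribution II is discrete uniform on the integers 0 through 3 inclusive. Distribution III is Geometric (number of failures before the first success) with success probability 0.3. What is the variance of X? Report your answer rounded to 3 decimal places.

Per component, I: μ=3, E[X²]=11; II: μ=1.5, E[X²]=3.5; III: μ=2.33333, E[X²]=13.2222.
E[X] = 0.18·3 + 0.54·1.5 + 0.28·2.33333 = 2.00333.
E[X²] = 0.18·11 + 0.54·3.5 + 0.28·13.2222 = 7.57222.
Var(X) = E[X²] − (E[X])² = 7.57222 − 4.01334 = 3.55888.

3.559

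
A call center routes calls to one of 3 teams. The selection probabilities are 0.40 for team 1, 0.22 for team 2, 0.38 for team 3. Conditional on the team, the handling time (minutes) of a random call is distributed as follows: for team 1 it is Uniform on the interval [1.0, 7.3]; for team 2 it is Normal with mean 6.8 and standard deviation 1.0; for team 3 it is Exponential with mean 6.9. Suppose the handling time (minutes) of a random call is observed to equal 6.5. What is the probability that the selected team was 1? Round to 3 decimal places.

0.376

Likelihoods f(6.5 | ·): 1: 0.15873; 2: 0.381388; 3: 0.056498.
Posterior ∝ prior × likelihood. Numerator for 1: 0.4·0.15873 = 0.0634921.
Normalizing constant: 0.4·0.15873 + 0.22·0.381388 + 0.38·0.056498 = 0.168867.
P(1 | observation) = 0.0634921 / 0.168867 = 0.375989.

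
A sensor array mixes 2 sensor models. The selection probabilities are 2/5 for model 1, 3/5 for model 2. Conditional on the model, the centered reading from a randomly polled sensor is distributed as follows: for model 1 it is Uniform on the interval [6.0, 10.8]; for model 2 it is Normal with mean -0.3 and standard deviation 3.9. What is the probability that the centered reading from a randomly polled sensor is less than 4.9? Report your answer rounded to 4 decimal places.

Conditional on each model, P(X < 4.9): 1: 0; 2: 0.908789.
By total probability, P(X < 4.9) = 0.4·0 + 0.6·0.908789 = 0.545273.

0.5453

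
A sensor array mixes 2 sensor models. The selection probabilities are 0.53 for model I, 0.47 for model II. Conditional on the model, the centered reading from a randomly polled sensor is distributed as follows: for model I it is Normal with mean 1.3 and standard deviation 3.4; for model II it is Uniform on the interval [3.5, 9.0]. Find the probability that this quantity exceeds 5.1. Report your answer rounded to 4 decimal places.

Conditional on each model, P(X > 5.1): I: 0.131859; II: 0.709091.
By total probability, P(X > 5.1) = 0.53·0.131859 + 0.47·0.709091 = 0.403158.

0.4032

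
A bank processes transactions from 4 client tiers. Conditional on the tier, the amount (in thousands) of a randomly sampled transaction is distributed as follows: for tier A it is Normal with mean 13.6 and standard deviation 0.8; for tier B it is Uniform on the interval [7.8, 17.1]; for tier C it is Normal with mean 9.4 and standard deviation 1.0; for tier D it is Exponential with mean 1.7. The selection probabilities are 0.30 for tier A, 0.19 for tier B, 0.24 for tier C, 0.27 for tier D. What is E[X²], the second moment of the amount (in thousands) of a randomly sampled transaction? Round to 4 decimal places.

109.5069

For each component E[X²] = Var + (mean)², giving A: 185.6; B: 162.21; C: 89.36; D: 5.78.
Overall E[X²] = 0.3·185.6 + 0.19·162.21 + 0.24·89.36 + 0.27·5.78 = 109.507.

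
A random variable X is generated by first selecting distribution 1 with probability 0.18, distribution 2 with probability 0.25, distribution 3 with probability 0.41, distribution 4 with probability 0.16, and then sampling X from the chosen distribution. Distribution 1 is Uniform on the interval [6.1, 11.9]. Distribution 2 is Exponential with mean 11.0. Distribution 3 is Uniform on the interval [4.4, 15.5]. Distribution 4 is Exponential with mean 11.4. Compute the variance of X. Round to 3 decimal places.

56.428

Per component, 1: μ=9, E[X²]=83.8033; 2: μ=11, E[X²]=242; 3: μ=9.95, E[X²]=109.27; 4: μ=11.4, E[X²]=259.92.
E[X] = 0.18·9 + 0.25·11 + 0.41·9.95 + 0.16·11.4 = 10.2735.
E[X²] = 0.18·83.8033 + 0.25·242 + 0.41·109.27 + 0.16·259.92 = 161.972.
Var(X) = E[X²] − (E[X])² = 161.972 − 105.545 = 56.4277.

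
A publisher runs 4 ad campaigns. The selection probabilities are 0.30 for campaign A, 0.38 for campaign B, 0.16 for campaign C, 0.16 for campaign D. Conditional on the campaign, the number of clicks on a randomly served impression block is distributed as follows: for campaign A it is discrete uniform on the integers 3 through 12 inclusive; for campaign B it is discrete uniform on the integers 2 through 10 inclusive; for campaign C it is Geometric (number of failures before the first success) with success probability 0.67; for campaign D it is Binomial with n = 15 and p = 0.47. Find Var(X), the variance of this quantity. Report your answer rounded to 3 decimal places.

11.359

Per component, A: μ=7.5, E[X²]=64.5; B: μ=6, E[X²]=42.6667; C: μ=0.492537, E[X²]=0.977723; D: μ=7.05, E[X²]=53.439.
E[X] = 0.3·7.5 + 0.38·6 + 0.16·0.492537 + 0.16·7.05 = 5.73681.
E[X²] = 0.3·64.5 + 0.38·42.6667 + 0.16·0.977723 + 0.16·53.439 = 44.27.
Var(X) = E[X²] − (E[X])² = 44.27 − 32.9109 = 11.3591.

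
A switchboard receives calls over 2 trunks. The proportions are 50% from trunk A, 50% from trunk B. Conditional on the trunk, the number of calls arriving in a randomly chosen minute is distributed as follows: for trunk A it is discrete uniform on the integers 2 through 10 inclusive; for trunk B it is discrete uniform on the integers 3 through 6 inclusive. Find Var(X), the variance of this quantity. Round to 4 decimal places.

Per component, A: μ=6, E[X²]=42.6667; B: μ=4.5, E[X²]=21.5.
E[X] = 0.5·6 + 0.5·4.5 = 5.25.
E[X²] = 0.5·42.6667 + 0.5·21.5 = 32.0833.
Var(X) = E[X²] − (E[X])² = 32.0833 − 27.5625 = 4.52083.

4.5208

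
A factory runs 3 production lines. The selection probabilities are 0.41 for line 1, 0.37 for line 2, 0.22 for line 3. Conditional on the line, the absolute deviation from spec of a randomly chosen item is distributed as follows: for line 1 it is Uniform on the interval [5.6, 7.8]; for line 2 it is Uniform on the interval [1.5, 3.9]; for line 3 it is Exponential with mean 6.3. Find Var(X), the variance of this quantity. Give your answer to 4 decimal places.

12.5713

Per component, 1: μ=6.7, E[X²]=45.2933; 2: μ=2.7, E[X²]=7.77; 3: μ=6.3, E[X²]=79.38.
E[X] = 0.41·6.7 + 0.37·2.7 + 0.22·6.3 = 5.132.
E[X²] = 0.41·45.2933 + 0.37·7.77 + 0.22·79.38 = 38.9088.
Var(X) = E[X²] − (E[X])² = 38.9088 − 26.3374 = 12.5713.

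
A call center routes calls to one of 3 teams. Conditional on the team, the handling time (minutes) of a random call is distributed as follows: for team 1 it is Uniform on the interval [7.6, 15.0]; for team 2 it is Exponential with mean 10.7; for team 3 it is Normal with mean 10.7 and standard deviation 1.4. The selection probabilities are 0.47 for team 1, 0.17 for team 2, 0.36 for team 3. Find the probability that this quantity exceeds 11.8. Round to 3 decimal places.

0.337

Conditional on each team, P(X > 11.8): 1: 0.432432; 2: 0.331939; 3: 0.216017.
By total probability, P(X > 11.8) = 0.47·0.432432 + 0.17·0.331939 + 0.36·0.216017 = 0.337439.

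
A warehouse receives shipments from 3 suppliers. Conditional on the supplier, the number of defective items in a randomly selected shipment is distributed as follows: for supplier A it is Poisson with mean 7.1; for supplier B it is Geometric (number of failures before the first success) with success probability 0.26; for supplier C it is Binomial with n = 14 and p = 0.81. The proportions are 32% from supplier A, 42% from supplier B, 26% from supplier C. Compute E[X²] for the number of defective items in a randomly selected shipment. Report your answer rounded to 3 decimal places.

60.398

For each component E[X²] = Var + (mean)², giving A: 57.51; B: 19.0473; C: 130.75.
Overall E[X²] = 0.32·57.51 + 0.42·19.0473 + 0.26·130.75 = 60.3981.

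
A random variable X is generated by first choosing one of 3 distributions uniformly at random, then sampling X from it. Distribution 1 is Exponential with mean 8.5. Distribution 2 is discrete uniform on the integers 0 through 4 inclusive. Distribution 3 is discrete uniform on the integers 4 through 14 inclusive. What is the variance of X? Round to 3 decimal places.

Per component, 1: μ=8.5, E[X²]=144.5; 2: μ=2, E[X²]=6; 3: μ=9, E[X²]=91.
E[X] = 0.333333·8.5 + 0.333333·2 + 0.333333·9 = 6.5.
E[X²] = 0.333333·144.5 + 0.333333·6 + 0.333333·91 = 80.5.
Var(X) = E[X²] − (E[X])² = 80.5 − 42.25 = 38.25.

38.250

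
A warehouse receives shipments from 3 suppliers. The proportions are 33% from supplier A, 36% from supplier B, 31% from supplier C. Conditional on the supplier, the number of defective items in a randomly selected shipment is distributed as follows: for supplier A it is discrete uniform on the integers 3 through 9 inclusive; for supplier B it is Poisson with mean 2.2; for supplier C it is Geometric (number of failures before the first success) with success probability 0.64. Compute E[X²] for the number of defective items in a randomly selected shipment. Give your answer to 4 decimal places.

For each component E[X²] = Var + (mean)², giving A: 40; B: 7.04; C: 1.19531.
Overall E[X²] = 0.33·40 + 0.36·7.04 + 0.31·1.19531 = 16.1049.

16.1049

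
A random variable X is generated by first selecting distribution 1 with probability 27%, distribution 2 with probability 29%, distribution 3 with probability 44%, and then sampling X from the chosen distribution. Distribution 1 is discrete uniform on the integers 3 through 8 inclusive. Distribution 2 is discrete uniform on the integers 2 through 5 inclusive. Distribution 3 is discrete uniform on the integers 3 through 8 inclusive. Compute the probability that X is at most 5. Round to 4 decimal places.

0.6450

Conditional on each component, P(X ≤ 5): 1: 0.5; 2: 1; 3: 0.5.
By total probability, P(X ≤ 5) = 0.27·0.5 + 0.29·1 + 0.44·0.5 = 0.645.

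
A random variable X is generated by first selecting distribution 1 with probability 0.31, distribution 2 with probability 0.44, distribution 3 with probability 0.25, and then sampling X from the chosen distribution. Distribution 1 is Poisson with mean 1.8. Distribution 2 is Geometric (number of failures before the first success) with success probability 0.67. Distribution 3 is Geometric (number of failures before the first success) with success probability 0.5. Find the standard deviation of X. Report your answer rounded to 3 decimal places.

1.301

Per component, 1: μ=1.8, E[X²]=5.04; 2: μ=0.492537, E[X²]=0.977723; 3: μ=1, E[X²]=3.
E[X] = 0.31·1.8 + 0.44·0.492537 + 0.25·1 = 1.02472.
E[X²] = 0.31·5.04 + 0.44·0.977723 + 0.25·3 = 2.7426.
Var(X) = E[X²] − (E[X])² = 2.7426 − 1.05004 = 1.69255.
SD(X) = √1.69255 = 1.30098.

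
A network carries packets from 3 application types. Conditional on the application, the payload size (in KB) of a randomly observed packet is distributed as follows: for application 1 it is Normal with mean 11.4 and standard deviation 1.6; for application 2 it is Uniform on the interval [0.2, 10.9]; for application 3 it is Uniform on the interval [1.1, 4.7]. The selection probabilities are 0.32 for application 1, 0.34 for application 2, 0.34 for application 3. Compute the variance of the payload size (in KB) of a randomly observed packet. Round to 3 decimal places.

Per component, 1: μ=11.4, E[X²]=132.52; 2: μ=5.55, E[X²]=40.3433; 3: μ=2.9, E[X²]=9.49.
E[X] = 0.32·11.4 + 0.34·5.55 + 0.34·2.9 = 6.521.
E[X²] = 0.32·132.52 + 0.34·40.3433 + 0.34·9.49 = 59.3497.
Var(X) = E[X²] − (E[X])² = 59.3497 − 42.5234 = 16.8263.

16.826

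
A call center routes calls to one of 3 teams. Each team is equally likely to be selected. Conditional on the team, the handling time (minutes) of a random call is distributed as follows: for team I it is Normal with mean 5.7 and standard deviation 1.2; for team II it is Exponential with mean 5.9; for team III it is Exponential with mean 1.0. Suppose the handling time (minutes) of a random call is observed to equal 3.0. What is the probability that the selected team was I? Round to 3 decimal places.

0.148

Likelihoods f(3.0 | ·): I: 0.0264497; II: 0.101934; III: 0.0497871.
Posterior ∝ prior × likelihood. Numerator for I: 0.333333·0.0264497 = 0.00881657.
Normalizing constant: 0.333333·0.0264497 + 0.333333·0.101934 + 0.333333·0.0497871 = 0.0593904.
P(I | observation) = 0.00881657 / 0.0593904 = 0.148451.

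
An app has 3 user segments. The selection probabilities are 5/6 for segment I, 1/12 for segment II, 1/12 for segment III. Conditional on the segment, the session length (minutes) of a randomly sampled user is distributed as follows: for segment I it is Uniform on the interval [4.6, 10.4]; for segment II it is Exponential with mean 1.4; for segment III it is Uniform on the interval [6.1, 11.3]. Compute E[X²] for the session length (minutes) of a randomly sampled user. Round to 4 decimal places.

For each component E[X²] = Var + (mean)², giving I: 59.0533; II: 3.92; III: 77.9433.
Overall E[X²] = 0.833333·59.0533 + 0.0833333·3.92 + 0.0833333·77.9433 = 56.0331.

56.0331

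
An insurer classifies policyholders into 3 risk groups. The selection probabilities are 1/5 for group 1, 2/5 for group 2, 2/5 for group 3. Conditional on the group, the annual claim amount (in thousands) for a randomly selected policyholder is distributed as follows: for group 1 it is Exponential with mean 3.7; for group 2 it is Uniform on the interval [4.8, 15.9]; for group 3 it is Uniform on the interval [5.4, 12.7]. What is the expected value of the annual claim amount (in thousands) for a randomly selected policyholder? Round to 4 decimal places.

8.5000

Component means — 1: 3.7; 2: 10.35; 3: 9.05.
E[X] = 0.2·3.7 + 0.4·10.35 + 0.4·9.05 = 8.5.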